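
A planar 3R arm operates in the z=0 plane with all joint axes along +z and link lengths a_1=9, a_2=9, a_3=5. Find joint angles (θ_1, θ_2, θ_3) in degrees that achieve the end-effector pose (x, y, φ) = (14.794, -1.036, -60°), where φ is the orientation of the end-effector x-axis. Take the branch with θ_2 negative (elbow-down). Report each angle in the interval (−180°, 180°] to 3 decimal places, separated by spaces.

60.001 -90.002 -29.999

wrist centre = target − a_3·(cos φ, sin φ) = (12.2940, 3.2941)
cos θ_2 = (161.9937−9²−9²)/(2·9·9) = -0.0000; θ_2 = -90.0022° (elbow-down)
β = atan2(3.2941,12.2940) = 14.9998°; ψ = atan2(-9.0000,8.9997) = -45.0011°
θ_1 = β − ψ = 60.0009°
θ_3 = φ − θ_1 − θ_2 = -29.9987° (wrapped to (-180°,180°])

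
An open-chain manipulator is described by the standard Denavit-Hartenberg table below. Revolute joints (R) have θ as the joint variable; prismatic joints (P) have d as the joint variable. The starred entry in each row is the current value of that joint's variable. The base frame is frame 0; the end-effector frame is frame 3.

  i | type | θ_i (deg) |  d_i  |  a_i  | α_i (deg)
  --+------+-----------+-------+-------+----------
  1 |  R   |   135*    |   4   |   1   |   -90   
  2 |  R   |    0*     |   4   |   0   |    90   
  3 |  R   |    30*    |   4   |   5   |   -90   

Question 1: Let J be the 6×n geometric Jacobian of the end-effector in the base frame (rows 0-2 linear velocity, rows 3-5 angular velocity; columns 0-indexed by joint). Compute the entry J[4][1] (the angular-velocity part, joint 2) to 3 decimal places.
axis z_1 = (-0.7071,-0.7071,0.0000); lever o_n−o_1 = (-7.6581,-1.5343,4.0000)
cross product → J_v[:, 1] = (-2.8284,2.8284,-4.3301)
J_ω[:, 1] = z_1
entry J[4][1] = -0.7071

-0.707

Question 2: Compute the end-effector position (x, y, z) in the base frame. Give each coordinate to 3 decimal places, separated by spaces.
after link 1: o_1 = (-0.7071, 0.7071, 4.0000)
after link 2: o_2 = (-3.5355, -2.1213, 4.0000)
after link 3: o_3 = (-8.3652, -0.8272, 8.0000)

-8.365 -0.827 8.000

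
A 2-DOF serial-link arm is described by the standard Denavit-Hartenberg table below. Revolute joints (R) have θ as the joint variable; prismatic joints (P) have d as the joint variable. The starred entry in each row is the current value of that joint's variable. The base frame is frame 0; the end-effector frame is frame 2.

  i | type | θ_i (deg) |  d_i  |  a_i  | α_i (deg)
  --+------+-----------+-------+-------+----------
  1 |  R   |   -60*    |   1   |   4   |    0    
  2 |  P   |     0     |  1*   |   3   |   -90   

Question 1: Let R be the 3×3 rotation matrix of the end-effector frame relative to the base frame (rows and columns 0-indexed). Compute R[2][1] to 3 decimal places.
-1.000

End-effector y-axis (col 1 of R) = (0.0000,0.0000,-1.0000)
R[2][1] = -1.0000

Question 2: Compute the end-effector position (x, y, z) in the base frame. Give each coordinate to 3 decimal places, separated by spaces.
after link 1: o_1 = (2.0000, -3.4641, 1.0000)
after link 2: o_2 = (3.5000, -6.0622, 2.0000)

3.500 -6.062 2.000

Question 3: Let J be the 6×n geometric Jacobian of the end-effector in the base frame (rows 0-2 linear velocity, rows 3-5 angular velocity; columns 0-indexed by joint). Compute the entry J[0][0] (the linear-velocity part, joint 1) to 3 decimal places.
6.062

axis z_0 = ẑ; lever o_n−o_0 = (3.5000,-6.0622,2.0000)
cross product → J_v[:, 0] = (6.0622,3.5000,-0.0000)
J_ω[:, 0] = z_0
entry J[0][0] = 6.0622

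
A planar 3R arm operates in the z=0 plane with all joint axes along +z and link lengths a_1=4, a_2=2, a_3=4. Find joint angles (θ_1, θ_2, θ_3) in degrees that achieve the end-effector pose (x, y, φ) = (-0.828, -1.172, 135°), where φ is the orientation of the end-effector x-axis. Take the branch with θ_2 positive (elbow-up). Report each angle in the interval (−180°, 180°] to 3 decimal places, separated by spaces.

-89.994 89.982 135.012

wrist centre = target − a_3·(cos φ, sin φ) = (2.0004, -4.0004)
cos θ_2 = (20.0051−4²−2²)/(2·4·2) = 0.0003; θ_2 = 89.9816° (elbow-up)
β = atan2(-4.0004,2.0004) = -63.4325°; ψ = atan2(2.0000,4.0006) = 26.5614°
θ_1 = β − ψ = -89.9939°
θ_3 = φ − θ_1 − θ_2 = 135.0122° (wrapped to (-180°,180°])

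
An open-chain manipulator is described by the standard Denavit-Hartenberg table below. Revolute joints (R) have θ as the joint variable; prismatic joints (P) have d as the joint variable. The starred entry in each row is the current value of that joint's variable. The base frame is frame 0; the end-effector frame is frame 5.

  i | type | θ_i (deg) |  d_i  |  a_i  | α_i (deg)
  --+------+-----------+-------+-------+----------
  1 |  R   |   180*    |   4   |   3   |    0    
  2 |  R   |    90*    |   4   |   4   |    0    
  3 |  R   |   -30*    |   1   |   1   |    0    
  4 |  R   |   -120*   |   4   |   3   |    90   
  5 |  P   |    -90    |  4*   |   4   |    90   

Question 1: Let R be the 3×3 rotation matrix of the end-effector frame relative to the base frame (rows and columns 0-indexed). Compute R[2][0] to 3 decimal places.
-1.000

End-effector x-axis (col 0 of R) = (0.0000,0.0000,-1.0000)
R[2][0] = -1.0000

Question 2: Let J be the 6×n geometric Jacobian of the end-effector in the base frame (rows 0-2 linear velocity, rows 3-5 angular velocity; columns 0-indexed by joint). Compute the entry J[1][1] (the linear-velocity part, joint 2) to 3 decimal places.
axis z_1 = (0.0000,0.0000,1.0000); lever o_n−o_1 = (1.4641,-0.2679,5.0000)
cross product → J_v[:, 1] = (0.2679,1.4641,-0.0000)
J_ω[:, 1] = z_1
entry J[1][1] = 1.4641

1.464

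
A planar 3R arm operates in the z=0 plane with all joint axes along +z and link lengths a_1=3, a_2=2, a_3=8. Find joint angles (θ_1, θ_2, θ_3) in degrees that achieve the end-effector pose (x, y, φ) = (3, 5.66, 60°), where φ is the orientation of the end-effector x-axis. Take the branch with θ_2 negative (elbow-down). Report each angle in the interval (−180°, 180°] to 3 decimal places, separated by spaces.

wrist centre = target − a_3·(cos φ, sin φ) = (-1.0000, -1.2682)
cos θ_2 = (2.6083−3²−2²)/(2·3·2) = -0.8660; θ_2 = -149.9938° (elbow-down)
β = atan2(-1.2682,-1.0000) = -128.2564°; ψ = atan2(-1.0002,1.2681) = -38.2648°
θ_1 = β − ψ = -89.9916°
θ_3 = φ − θ_1 − θ_2 = -60.0146° (wrapped to (-180°,180°])

-89.992 -149.994 -60.015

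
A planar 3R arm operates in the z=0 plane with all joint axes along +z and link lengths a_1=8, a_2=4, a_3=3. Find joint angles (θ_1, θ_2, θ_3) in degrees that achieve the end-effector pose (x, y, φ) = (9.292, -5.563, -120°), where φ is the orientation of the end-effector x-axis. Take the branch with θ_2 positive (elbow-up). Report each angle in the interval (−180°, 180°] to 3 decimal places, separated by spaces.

-30.000 44.996 -134.996

wrist centre = target − a_3·(cos φ, sin φ) = (10.7920, -2.9649)
cos θ_2 = (125.2580−8²−4²)/(2·8·4) = 0.7072; θ_2 = 44.9959° (elbow-up)
β = atan2(-2.9649,10.7920) = -15.3621°; ψ = atan2(2.8282,10.8286) = 14.6376°
θ_1 = β − ψ = -29.9996°
θ_3 = φ − θ_1 − θ_2 = -134.9963° (wrapped to (-180°,180°])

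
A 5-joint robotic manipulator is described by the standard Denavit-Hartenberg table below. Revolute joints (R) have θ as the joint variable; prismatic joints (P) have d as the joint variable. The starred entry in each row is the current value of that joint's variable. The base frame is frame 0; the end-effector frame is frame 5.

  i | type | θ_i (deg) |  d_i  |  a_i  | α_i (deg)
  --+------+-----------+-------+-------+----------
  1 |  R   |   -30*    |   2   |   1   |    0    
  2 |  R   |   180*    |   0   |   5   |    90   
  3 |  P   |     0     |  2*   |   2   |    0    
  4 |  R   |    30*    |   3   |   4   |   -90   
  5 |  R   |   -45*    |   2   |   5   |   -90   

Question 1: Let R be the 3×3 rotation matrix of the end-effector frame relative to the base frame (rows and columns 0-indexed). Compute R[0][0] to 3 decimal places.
-0.177

End-effector x-axis (col 0 of R) = (-0.1768,0.9186,0.3536)
R[0][0] = -0.1768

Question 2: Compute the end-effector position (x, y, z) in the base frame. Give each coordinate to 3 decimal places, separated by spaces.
after link 1: o_1 = (0.8660, -0.5000, 2.0000)
after link 2: o_2 = (-3.4641, 2.0000, 2.0000)
after link 3: o_3 = (-4.1962, 4.7321, 2.0000)
after link 4: o_4 = (-5.6962, 9.0622, 4.0000)
after link 5: o_5 = (-5.7140, 13.1550, 7.4998)

-5.714 13.155 7.500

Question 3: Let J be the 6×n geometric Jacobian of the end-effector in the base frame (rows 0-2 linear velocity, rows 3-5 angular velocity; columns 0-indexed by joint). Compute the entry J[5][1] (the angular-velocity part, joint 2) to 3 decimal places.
axis z_1 = (0.0000,0.0000,1.0000); lever o_n−o_1 = (-6.5800,13.6550,5.4998)
cross product → J_v[:, 1] = (-13.6550,-6.5800,0.0000)
J_ω[:, 1] = z_1
entry J[5][1] = 1.0000

1.000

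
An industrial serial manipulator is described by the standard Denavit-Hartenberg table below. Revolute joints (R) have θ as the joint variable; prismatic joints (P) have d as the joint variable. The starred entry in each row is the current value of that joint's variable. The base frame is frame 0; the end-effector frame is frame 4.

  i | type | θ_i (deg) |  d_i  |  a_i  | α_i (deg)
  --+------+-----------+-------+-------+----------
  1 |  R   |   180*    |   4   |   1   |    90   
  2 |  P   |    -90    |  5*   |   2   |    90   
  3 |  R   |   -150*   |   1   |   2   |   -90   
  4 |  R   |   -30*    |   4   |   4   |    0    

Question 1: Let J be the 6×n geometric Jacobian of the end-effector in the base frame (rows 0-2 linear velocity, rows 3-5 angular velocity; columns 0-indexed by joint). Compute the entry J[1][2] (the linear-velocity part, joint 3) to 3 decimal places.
-2.732

axis z_2 = (1.0000,-0.0000,-0.0000); lever o_n−o_2 = (3.0000,-6.1962,2.7321)
cross product → J_v[:, 2] = (-0.0000,-2.7321,-6.1962)
J_ω[:, 2] = z_2
entry J[1][2] = -2.7321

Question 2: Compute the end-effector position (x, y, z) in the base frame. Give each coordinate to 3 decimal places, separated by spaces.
2.000 -1.196 4.732

after link 1: o_1 = (-1.0000, 0.0000, 4.0000)
after link 2: o_2 = (-1.0000, 5.0000, 2.0000)
after link 3: o_3 = (0.0000, 4.0000, 3.7321)
after link 4: o_4 = (2.0000, -1.1962, 4.7321)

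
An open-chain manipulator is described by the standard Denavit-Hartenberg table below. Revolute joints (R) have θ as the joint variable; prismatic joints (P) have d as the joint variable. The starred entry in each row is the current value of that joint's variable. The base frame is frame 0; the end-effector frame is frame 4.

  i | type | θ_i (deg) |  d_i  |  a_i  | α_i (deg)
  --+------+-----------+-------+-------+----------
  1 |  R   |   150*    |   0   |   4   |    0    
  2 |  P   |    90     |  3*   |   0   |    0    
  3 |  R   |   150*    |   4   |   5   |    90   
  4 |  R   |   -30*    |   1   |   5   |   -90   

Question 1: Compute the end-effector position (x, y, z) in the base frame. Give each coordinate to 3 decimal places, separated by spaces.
5.116 5.799 4.500

after link 1: o_1 = (-3.4641, 2.0000, 0.0000)
after link 2: o_2 = (-3.4641, 2.0000, 3.0000)
after link 3: o_3 = (0.8660, 4.5000, 7.0000)
after link 4: o_4 = (5.1160, 5.7990, 4.5000)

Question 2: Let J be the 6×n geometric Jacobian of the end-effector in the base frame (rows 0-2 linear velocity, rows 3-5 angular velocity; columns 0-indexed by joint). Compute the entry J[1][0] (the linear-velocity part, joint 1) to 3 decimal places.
axis z_0 = ẑ; lever o_n−o_0 = (5.1160,5.7990,4.5000)
cross product → J_v[:, 0] = (-5.7990,5.1160,0.0000)
J_ω[:, 0] = z_0
entry J[1][0] = 5.1160

5.116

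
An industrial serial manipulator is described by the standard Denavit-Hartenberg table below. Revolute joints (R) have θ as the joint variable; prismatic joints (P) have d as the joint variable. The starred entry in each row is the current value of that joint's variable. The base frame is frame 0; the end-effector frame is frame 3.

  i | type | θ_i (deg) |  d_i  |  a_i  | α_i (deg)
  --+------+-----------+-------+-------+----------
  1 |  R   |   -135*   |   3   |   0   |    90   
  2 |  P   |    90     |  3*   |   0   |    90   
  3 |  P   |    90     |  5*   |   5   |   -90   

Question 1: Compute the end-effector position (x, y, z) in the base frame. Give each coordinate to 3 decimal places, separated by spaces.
after link 1: o_1 = (0.0000, 0.0000, 3.0000)
after link 2: o_2 = (-2.1213, 2.1213, 3.0000)
after link 3: o_3 = (-9.1924, 2.1213, 3.0000)

-9.192 2.121 3.000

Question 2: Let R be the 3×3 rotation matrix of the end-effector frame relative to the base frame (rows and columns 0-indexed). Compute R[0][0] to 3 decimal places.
-0.707

End-effector x-axis (col 0 of R) = (-0.7071,0.7071,0.0000)
R[0][0] = -0.7071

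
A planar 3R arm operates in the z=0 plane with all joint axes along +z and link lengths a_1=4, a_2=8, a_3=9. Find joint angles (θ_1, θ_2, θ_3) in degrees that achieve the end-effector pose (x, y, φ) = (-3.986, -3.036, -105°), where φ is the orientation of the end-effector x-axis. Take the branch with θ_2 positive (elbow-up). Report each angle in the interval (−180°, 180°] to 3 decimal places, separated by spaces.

wrist centre = target − a_3·(cos φ, sin φ) = (-1.6566, 5.6573)
cos θ_2 = (34.7498−4²−8²)/(2·4·8) = -0.7070; θ_2 = 134.9941° (elbow-up)
β = atan2(5.6573,-1.6566) = 106.3215°; ψ = atan2(5.6574,-1.6563) = 106.3179°
θ_1 = β − ψ = 0.0036°
θ_3 = φ − θ_1 − θ_2 = 120.0023° (wrapped to (-180°,180°])

0.004 134.994 120.002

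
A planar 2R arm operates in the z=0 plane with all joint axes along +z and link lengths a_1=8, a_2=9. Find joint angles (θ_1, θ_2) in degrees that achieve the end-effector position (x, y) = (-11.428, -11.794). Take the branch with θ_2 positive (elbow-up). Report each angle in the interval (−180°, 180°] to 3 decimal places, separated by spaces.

cos θ_2 = (269.6976−8²−9²)/(2·8·9) = 0.8660; θ_2 = 30.0080° (elbow-up)
β = atan2(-11.7940,-11.4280) = -134.0970°; ψ = atan2(4.5011,15.7936) = 15.9073°
θ_1 = β − ψ = -150.0043°

-150.004 30.008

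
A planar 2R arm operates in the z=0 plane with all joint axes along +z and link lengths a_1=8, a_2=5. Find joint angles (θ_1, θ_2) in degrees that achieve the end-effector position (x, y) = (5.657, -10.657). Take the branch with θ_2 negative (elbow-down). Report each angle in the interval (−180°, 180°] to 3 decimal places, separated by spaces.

-45.001 -44.995

cos θ_2 = (145.5733−8²−5²)/(2·8·5) = 0.7072; θ_2 = -44.9952° (elbow-down)
β = atan2(-10.6570,5.6570) = -62.0395°; ψ = atan2(-3.5352,11.5358) = -17.0381°
θ_1 = β − ψ = -45.0015°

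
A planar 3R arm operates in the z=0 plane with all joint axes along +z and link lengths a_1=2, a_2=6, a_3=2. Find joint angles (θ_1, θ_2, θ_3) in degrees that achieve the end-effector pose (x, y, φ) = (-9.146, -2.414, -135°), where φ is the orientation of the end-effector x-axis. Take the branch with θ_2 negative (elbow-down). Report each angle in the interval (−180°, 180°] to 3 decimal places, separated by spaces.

wrist centre = target − a_3·(cos φ, sin φ) = (-7.7318, -0.9998)
cos θ_2 = (60.7801−2²−6²)/(2·2·6) = 0.8658; θ_2 = -30.0216° (elbow-down)
β = atan2(-0.9998,-7.7318) = -172.6320°; ψ = atan2(-3.0020,7.1950) = -22.6472°
θ_1 = β − ψ = -149.9849°
θ_3 = φ − θ_1 − θ_2 = 45.0064° (wrapped to (-180°,180°])

-149.985 -30.022 45.006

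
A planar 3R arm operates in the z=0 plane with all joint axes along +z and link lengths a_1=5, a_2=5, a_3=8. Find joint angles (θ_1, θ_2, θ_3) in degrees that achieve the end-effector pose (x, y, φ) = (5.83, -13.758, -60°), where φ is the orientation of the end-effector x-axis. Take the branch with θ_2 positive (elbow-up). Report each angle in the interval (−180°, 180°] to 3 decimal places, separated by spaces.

wrist centre = target − a_3·(cos φ, sin φ) = (1.8300, -6.8298)
cos θ_2 = (49.9950−5²−5²)/(2·5·5) = -0.0001; θ_2 = 90.0057° (elbow-up)
β = atan2(-6.8298,1.8300) = -75.0003°; ψ = atan2(5.0000,4.9995) = 45.0029°
θ_1 = β − ψ = -120.0032°
θ_3 = φ − θ_1 − θ_2 = -30.0025° (wrapped to (-180°,180°])

-120.003 90.006 -30.003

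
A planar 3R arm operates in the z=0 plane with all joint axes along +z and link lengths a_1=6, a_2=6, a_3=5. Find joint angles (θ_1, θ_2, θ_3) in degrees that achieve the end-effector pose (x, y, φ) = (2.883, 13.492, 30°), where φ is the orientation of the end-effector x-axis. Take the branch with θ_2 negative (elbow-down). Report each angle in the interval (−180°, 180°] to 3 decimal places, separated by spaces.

119.996 -44.993 -45.004

wrist centre = target − a_3·(cos φ, sin φ) = (-1.4471, 10.9920)
cos θ_2 = (122.9182−6²−6²)/(2·6·6) = 0.7072; θ_2 = -44.9926° (elbow-down)
β = atan2(10.9920,-1.4471) = 97.5000°; ψ = atan2(-4.2421,10.2432) = -22.4963°
θ_1 = β − ψ = 119.9963°
θ_3 = φ − θ_1 − θ_2 = -45.0037° (wrapped to (-180°,180°])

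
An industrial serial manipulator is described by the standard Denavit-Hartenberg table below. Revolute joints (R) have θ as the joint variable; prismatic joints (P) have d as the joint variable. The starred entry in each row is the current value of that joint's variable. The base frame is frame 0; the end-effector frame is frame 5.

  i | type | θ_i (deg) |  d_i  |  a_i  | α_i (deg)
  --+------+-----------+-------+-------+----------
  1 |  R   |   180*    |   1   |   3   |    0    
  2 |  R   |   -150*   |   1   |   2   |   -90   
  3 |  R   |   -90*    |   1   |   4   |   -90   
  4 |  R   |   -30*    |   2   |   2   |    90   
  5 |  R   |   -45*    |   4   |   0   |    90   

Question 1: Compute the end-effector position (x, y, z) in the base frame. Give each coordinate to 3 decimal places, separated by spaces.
-2.268 6.732 5.732

after link 1: o_1 = (-3.0000, 0.0000, 1.0000)
after link 2: o_2 = (-1.2679, 1.0000, 2.0000)
after link 3: o_3 = (-1.7679, 1.8660, 6.0000)
after link 4: o_4 = (-0.5359, 3.7321, 7.7321)
after link 5: o_5 = (-2.2679, 6.7321, 5.7321)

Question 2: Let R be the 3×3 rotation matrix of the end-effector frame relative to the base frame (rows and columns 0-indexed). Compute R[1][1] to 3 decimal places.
0.750

End-effector y-axis (col 1 of R) = (-0.4330,0.7500,-0.5000)
R[1][1] = 0.7500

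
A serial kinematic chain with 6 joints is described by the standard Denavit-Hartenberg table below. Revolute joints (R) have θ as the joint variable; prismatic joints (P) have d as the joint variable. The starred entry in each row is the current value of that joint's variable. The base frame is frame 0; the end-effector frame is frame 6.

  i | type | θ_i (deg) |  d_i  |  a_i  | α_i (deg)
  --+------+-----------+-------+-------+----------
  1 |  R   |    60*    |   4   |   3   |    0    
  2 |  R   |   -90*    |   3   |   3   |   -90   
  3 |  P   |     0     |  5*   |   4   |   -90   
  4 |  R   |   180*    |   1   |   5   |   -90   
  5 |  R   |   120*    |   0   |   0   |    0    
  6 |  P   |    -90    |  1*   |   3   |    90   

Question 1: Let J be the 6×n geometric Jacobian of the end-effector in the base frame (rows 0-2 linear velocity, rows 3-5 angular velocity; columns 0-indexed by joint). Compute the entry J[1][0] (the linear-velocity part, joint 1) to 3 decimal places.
axis z_0 = ẑ; lever o_n−o_0 = (3.9821,8.0933,7.5000)
cross product → J_v[:, 0] = (-8.0933,3.9821,0.0000)
J_ω[:, 0] = z_0
entry J[1][0] = 3.9821

3.982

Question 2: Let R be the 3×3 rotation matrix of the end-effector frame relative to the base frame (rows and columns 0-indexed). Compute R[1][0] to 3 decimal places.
End-effector x-axis (col 0 of R) = (-0.7500,0.4330,0.5000)
R[1][0] = 0.4330

0.433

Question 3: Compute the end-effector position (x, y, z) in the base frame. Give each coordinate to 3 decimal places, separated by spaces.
3.982 8.093 7.500

after link 1: o_1 = (1.5000, 2.5981, 4.0000)
after link 2: o_2 = (4.0981, 1.0981, 7.0000)
after link 3: o_3 = (10.0622, 3.4282, 7.0000)
after link 4: o_4 = (5.7321, 5.9282, 6.0000)
after link 5: o_5 = (5.7321, 5.9282, 6.0000)
after link 6: o_6 = (3.9821, 8.0933, 7.5000)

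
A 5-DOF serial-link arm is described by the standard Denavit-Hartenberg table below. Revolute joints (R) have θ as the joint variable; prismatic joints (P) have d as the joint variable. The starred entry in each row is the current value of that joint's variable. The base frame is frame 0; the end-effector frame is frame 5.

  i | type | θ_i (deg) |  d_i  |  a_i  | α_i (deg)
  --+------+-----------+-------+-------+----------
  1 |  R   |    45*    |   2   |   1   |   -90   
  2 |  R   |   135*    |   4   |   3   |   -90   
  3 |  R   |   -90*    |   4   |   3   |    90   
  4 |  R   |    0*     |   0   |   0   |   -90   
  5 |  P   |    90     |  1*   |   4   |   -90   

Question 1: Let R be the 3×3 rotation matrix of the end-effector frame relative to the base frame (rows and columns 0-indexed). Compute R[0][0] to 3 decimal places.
-0.500

End-effector x-axis (col 0 of R) = (-0.5000,-0.5000,-0.7071)
R[0][0] = -0.5000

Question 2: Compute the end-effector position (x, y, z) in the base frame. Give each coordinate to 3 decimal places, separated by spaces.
-10.243 -0.343 0.586

after link 1: o_1 = (0.7071, 0.7071, 2.0000)
after link 2: o_2 = (-3.6213, 2.0355, -0.1213)
after link 3: o_3 = (-7.7426, 2.1569, 2.7071)
after link 4: o_4 = (-7.7426, 2.1569, 2.7071)
after link 5: o_5 = (-10.2426, -0.3431, 0.5858)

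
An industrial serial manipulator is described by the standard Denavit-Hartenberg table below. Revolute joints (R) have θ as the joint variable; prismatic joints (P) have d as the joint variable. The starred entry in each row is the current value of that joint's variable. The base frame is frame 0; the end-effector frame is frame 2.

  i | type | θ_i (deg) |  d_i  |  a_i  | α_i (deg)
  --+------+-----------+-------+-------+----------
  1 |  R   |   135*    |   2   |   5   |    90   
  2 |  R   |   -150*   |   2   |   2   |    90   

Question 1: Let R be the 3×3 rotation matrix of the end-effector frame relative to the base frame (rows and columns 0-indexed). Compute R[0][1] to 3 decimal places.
End-effector y-axis (col 1 of R) = (0.7071,0.7071,0.0000)
R[0][1] = 0.7071

0.707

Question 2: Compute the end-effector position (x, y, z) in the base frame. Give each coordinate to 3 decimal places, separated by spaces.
-0.897 3.725 1.000

after link 1: o_1 = (-3.5355, 3.5355, 2.0000)
after link 2: o_2 = (-0.8966, 3.7250, 1.0000)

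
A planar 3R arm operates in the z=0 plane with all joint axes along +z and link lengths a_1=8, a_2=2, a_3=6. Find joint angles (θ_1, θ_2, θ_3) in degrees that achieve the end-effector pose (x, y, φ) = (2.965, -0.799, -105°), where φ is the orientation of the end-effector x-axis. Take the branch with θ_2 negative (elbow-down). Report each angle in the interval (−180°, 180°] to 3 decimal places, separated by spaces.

60.001 -134.989 -30.013

wrist centre = target − a_3·(cos φ, sin φ) = (4.5179, 4.9966)
cos θ_2 = (45.3771−8²−2²)/(2·8·2) = -0.7070; θ_2 = -134.9885° (elbow-down)
β = atan2(4.9966,4.5179) = 47.8799°; ψ = atan2(-1.4145,6.5861) = -12.1213°
θ_1 = β − ψ = 60.0013°
θ_3 = φ − θ_1 − θ_2 = -30.0127° (wrapped to (-180°,180°])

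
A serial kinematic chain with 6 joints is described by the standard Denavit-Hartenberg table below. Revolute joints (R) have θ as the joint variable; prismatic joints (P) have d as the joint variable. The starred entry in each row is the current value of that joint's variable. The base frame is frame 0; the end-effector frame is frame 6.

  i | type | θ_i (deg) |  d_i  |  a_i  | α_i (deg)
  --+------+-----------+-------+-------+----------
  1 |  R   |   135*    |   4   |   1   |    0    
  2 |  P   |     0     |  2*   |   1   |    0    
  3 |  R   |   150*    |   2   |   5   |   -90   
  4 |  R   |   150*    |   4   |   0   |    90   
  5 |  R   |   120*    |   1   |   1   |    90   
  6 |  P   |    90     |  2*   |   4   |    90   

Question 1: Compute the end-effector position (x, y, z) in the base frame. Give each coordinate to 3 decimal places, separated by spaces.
after link 1: o_1 = (-0.7071, 0.7071, 4.0000)
after link 2: o_2 = (-1.4142, 1.4142, 6.0000)
after link 3: o_3 = (-0.1201, -3.4154, 8.0000)
after link 4: o_4 = (3.7436, -2.3801, 8.0000)
after link 5: o_5 = (4.8216, -3.0572, 7.3840)
after link 6: o_6 = (5.9169, -3.2814, 3.0538)

5.917 -3.281 3.054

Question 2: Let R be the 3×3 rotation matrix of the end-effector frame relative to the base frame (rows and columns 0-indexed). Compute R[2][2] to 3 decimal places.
End-effector z-axis (col 2 of R) = (0.9486,-0.1941,0.2500)
R[2][2] = 0.2500

0.250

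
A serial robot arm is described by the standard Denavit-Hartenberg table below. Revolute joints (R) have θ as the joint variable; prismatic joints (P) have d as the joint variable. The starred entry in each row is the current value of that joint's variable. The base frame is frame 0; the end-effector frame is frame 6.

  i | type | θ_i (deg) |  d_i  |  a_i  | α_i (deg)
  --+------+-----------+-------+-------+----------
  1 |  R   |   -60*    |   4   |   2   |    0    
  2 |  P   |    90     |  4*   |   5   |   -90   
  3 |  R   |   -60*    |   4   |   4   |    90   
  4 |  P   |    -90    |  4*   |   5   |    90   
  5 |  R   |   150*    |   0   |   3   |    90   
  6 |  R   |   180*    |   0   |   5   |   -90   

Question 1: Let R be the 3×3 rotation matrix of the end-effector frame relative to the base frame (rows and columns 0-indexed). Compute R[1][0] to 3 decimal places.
End-effector x-axis (col 0 of R) = (0.8080,-0.5335,-0.2500)
R[1][0] = -0.5335

-0.533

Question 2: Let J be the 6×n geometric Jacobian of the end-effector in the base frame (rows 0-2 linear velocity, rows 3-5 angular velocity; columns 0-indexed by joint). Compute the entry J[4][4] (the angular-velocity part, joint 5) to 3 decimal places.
-0.250

axis z_4 = (-0.4330,-0.2500,-0.8660); lever o_n−o_4 = (1.6160,-1.0670,-0.5000)
cross product → J_v[:, 4] = (-0.7990,-1.6160,0.8660)
J_ω[:, 4] = z_4
entry J[4][4] = -0.2500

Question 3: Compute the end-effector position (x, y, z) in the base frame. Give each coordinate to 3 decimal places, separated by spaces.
after link 1: o_1 = (1.0000, -1.7321, 4.0000)
after link 2: o_2 = (5.3301, 0.7679, 8.0000)
after link 3: o_3 = (5.0622, 5.2321, 11.4641)
after link 4: o_4 = (4.5622, -0.8301, 13.4641)
after link 5: o_5 = (2.1381, 0.7704, 14.2141)
after link 6: o_6 = (6.1782, -1.8971, 12.9641)

6.178 -1.897 12.964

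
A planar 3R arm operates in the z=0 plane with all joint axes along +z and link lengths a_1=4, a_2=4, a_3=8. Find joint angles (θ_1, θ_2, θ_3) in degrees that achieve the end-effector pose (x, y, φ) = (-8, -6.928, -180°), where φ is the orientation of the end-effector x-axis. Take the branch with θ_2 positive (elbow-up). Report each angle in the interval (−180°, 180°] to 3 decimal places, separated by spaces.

wrist centre = target − a_3·(cos φ, sin φ) = (0.0000, -6.9280)
cos θ_2 = (47.9972−4²−4²)/(2·4·4) = 0.4999; θ_2 = 60.0058° (elbow-up)
β = atan2(-6.9280,0.0000) = -90.0000°; ψ = atan2(3.4643,5.9996) = 30.0029°
θ_1 = β − ψ = -120.0029°
θ_3 = φ − θ_1 − θ_2 = -120.0029° (wrapped to (-180°,180°])

-120.003 60.006 -120.003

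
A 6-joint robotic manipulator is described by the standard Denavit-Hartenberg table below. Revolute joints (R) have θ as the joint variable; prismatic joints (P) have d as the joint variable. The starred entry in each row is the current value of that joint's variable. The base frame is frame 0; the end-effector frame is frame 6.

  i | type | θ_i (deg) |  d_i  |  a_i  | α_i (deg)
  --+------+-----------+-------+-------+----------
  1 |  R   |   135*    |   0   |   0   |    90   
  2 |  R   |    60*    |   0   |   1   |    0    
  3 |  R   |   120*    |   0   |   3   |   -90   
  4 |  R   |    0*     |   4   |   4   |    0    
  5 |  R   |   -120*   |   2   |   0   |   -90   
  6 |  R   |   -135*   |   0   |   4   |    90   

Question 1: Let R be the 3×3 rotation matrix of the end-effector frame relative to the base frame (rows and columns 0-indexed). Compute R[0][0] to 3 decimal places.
-0.183

End-effector x-axis (col 0 of R) = (-0.1830,-0.6830,-0.7071)
R[0][0] = -0.1830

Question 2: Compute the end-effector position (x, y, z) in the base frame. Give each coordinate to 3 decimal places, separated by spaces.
after link 1: o_1 = (0.0000, 0.0000, 0.0000)
after link 2: o_2 = (-0.3536, 0.3536, 0.8660)
after link 3: o_3 = (1.7678, -1.7678, 0.8660)
after link 4: o_4 = (4.5962, -4.5962, -3.1340)
after link 5: o_5 = (4.5962, -4.5962, -5.1340)
after link 6: o_6 = (3.8641, -7.3282, -7.9624)

3.864 -7.328 -7.962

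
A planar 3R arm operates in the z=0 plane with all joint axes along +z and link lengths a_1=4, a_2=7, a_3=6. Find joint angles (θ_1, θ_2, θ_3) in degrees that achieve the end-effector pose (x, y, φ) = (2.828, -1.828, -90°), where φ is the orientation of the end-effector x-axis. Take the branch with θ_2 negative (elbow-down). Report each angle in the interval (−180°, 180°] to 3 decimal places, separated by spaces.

wrist centre = target − a_3·(cos φ, sin φ) = (2.8280, 4.1720)
cos θ_2 = (25.4032−4²−7²)/(2·4·7) = -0.7071; θ_2 = -134.9983° (elbow-down)
β = atan2(4.1720,2.8280) = 55.8685°; ψ = atan2(-4.9499,-0.9496) = -100.8599°
θ_1 = β − ψ = 156.7284°
θ_3 = φ − θ_1 − θ_2 = -111.7301° (wrapped to (-180°,180°])

156.728 -134.998 -111.730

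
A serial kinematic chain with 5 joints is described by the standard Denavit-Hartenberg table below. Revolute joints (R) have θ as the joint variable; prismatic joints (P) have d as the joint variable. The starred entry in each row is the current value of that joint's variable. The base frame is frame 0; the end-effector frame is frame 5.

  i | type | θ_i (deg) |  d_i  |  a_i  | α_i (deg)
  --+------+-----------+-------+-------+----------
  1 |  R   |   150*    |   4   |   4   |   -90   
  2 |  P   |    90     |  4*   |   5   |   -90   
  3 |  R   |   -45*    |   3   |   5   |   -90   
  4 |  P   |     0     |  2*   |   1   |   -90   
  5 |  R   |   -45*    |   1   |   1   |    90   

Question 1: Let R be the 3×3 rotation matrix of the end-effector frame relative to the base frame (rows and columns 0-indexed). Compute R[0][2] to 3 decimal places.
End-effector z-axis (col 2 of R) = (0.5000,0.8660,-0.0000)
R[0][2] = 0.5000

0.500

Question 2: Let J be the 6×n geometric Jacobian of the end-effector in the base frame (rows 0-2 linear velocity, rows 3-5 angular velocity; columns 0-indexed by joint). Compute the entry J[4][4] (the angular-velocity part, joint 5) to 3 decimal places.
0.500

axis z_4 = (-0.8660,0.5000,-0.0000); lever o_n−o_4 = (-0.8660,0.5000,-1.0000)
cross product → J_v[:, 4] = (-0.5000,-0.8660,-0.0000)
J_ω[:, 4] = z_4
entry J[4][4] = 0.5000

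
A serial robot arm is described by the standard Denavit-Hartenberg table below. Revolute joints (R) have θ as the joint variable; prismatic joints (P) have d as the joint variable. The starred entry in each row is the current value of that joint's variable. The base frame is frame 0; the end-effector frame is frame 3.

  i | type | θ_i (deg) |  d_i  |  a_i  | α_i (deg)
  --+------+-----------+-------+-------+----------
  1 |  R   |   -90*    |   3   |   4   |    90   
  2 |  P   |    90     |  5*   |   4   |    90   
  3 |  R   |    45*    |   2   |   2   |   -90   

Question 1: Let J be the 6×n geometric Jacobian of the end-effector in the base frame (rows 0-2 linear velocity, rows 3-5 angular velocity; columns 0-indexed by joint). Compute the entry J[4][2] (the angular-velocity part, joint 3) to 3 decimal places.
-1.000

axis z_2 = (-0.0000,-1.0000,-0.0000); lever o_n−o_2 = (-1.4142,-2.0000,1.4142)
cross product → J_v[:, 2] = (-1.4142,0.0000,-1.4142)
J_ω[:, 2] = z_2
entry J[4][2] = -1.0000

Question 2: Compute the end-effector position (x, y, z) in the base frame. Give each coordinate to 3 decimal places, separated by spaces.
after link 1: o_1 = (0.0000, -4.0000, 3.0000)
after link 2: o_2 = (-5.0000, -4.0000, 7.0000)
after link 3: o_3 = (-6.4142, -6.0000, 8.4142)

-6.414 -6.000 8.414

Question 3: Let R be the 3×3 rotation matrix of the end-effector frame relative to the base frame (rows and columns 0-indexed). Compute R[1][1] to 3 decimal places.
End-effector y-axis (col 1 of R) = (-0.0000,1.0000,0.0000)
R[1][1] = 1.0000

1.000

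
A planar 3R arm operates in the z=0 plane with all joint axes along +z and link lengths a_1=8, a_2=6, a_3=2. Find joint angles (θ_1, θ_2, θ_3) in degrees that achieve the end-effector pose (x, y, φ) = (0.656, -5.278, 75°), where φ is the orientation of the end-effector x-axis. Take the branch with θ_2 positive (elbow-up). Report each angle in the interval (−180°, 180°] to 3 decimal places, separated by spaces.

-135.003 119.999 90.003

wrist centre = target − a_3·(cos φ, sin φ) = (0.1384, -7.2099)
cos θ_2 = (52.0011−8²−6²)/(2·8·6) = -0.5000; θ_2 = 119.9992° (elbow-up)
β = atan2(-7.2099,0.1384) = -88.9006°; ψ = atan2(5.1962,5.0001) = 46.1019°
θ_1 = β − ψ = -135.0025°
θ_3 = φ − θ_1 − θ_2 = 90.0033° (wrapped to (-180°,180°])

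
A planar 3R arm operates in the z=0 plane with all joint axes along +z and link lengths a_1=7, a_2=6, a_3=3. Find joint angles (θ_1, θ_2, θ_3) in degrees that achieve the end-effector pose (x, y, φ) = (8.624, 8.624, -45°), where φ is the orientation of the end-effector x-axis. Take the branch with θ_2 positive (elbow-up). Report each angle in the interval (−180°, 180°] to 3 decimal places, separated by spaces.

wrist centre = target − a_3·(cos φ, sin φ) = (6.5027, 10.7453)
cos θ_2 = (157.7468−7²−6²)/(2·7·6) = 0.8660; θ_2 = 29.9992° (elbow-up)
β = atan2(10.7453,6.5027) = 58.8192°; ψ = atan2(2.9999,12.1962) = 13.8188°
θ_1 = β − ψ = 45.0004°
θ_3 = φ − θ_1 − θ_2 = -119.9995° (wrapped to (-180°,180°])

45.000 29.999 -120.000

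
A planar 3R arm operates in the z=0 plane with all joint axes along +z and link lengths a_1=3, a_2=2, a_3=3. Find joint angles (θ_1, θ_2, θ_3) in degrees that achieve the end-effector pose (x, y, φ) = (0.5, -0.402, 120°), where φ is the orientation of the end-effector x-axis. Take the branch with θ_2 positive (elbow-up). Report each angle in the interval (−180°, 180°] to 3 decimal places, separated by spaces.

wrist centre = target − a_3·(cos φ, sin φ) = (2.0000, -3.0001)
cos θ_2 = (13.0005−3²−2²)/(2·3·2) = 0.0000; θ_2 = 89.9978° (elbow-up)
β = atan2(-3.0001,2.0000) = -56.3106°; ψ = atan2(2.0000,3.0001) = 33.6894°
θ_1 = β − ψ = -90.0000°
θ_3 = φ − θ_1 − θ_2 = 120.0022° (wrapped to (-180°,180°])

-90.000 89.998 120.002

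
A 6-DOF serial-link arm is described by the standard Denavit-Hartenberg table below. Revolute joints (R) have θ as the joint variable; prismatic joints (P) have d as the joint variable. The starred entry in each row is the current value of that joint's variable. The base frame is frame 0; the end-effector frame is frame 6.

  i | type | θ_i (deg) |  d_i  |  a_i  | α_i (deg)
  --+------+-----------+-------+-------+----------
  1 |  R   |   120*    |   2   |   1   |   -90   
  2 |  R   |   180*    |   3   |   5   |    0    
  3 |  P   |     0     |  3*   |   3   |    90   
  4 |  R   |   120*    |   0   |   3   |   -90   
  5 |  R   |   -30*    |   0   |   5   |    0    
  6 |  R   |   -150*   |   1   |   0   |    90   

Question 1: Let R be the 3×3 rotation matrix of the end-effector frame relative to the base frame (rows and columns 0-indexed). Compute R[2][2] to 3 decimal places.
End-effector z-axis (col 2 of R) = (0.0000,0.0000,1.0000)
R[2][2] = 1.0000

1.000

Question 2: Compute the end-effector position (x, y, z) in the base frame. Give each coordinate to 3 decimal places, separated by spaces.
-9.026 -8.062 -0.500

after link 1: o_1 = (-0.5000, 0.8660, 2.0000)
after link 2: o_2 = (-0.5981, -4.9641, 2.0000)
after link 3: o_3 = (-1.6962, -9.0622, 2.0000)
after link 4: o_4 = (-4.6962, -9.0622, 2.0000)
after link 5: o_5 = (-9.0263, -9.0622, -0.5000)
after link 6: o_6 = (-9.0263, -8.0622, -0.5000)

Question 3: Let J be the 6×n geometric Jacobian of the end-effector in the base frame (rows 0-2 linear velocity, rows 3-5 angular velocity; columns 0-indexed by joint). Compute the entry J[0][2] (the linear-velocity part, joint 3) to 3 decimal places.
-0.866

prismatic axis z_2 = (-0.8660,-0.5000,0.0000)
J_v[:, 2] = z_2; J_ω[:, 2] = (0,0,0)
entry J[0][2] = -0.8660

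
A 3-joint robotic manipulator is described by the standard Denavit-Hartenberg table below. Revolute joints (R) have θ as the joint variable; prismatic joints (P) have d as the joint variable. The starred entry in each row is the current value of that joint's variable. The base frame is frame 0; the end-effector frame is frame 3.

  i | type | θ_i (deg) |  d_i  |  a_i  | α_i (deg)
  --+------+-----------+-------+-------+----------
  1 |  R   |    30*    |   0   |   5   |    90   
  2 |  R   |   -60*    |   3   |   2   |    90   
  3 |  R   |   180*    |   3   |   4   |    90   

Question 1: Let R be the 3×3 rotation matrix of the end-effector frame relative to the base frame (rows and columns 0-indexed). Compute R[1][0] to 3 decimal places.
-0.250

End-effector x-axis (col 0 of R) = (-0.4330,-0.2500,0.8660)
R[1][0] = -0.2500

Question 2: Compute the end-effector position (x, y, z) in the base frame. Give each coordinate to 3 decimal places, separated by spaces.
2.714 -1.897 0.232

after link 1: o_1 = (4.3301, 2.5000, 0.0000)
after link 2: o_2 = (6.6962, 0.4019, -1.7321)
after link 3: o_3 = (2.7141, -1.8971, 0.2321)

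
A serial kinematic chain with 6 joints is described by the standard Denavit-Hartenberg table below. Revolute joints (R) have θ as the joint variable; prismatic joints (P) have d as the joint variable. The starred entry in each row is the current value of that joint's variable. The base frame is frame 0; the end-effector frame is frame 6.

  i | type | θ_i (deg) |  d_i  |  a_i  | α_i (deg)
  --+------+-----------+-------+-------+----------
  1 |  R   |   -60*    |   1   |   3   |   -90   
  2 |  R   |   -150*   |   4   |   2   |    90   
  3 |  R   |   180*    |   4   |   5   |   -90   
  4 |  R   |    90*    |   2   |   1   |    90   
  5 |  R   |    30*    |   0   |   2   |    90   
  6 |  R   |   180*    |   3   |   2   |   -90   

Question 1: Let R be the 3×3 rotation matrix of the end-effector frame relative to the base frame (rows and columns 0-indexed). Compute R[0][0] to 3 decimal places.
0.217

End-effector x-axis (col 0 of R) = (0.2165,0.6250,-0.7500)
R[0][0] = 0.2165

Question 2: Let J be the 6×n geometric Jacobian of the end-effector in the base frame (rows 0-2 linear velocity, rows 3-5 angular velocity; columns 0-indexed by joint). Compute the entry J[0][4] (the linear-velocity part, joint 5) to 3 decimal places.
axis z_4 = (0.4330,-0.7500,-0.5000); lever o_n−o_4 = (2.6250,0.6495,1.2990)
cross product → J_v[:, 4] = (-0.6495,-1.8750,2.2500)
J_ω[:, 4] = z_4
entry J[0][4] = -0.6495

-0.650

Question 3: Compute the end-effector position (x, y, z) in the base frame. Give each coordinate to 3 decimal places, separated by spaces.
after link 1: o_1 = (1.5000, -2.5981, 1.0000)
after link 2: o_2 = (4.0981, 0.9019, 2.0000)
after link 3: o_3 = (5.2631, -1.1160, -3.9641)
after link 4: o_4 = (3.7811, -2.5490, -3.0981)
after link 5: o_5 = (3.3481, -3.7990, -1.5981)
after link 6: o_6 = (6.4061, -1.8995, -1.7990)

6.406 -1.900 -1.799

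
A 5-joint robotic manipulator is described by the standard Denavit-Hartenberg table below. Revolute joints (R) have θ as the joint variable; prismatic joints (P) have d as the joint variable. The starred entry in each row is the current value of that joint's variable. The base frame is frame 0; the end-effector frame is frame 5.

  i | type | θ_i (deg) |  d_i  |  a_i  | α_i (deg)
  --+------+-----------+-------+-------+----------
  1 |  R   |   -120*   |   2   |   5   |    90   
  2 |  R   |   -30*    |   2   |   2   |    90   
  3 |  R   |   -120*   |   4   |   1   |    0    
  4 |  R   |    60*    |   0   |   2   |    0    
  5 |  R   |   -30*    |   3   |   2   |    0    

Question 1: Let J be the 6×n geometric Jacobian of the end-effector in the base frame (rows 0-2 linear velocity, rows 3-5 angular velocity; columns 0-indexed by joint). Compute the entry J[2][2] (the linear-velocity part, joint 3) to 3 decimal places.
axis z_2 = (0.2500,0.4330,-0.8660); lever o_n−o_2 = (5.5155,0.3571,-6.3122)
cross product → J_v[:, 2] = (-2.4240,-3.1986,-2.2990)
J_ω[:, 2] = z_2
entry J[2][2] = -2.2990

-2.299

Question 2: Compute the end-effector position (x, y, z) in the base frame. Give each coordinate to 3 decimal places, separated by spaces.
after link 1: o_1 = (-2.5000, -4.3301, 2.0000)
after link 2: o_2 = (-5.0981, -4.8301, 1.0000)
after link 3: o_3 = (-3.1316, -3.1561, -2.2141)
after link 4: o_4 = (-2.0646, -4.7721, -2.7141)
after link 5: o_5 = (0.4175, -4.4731, -5.3122)

0.417 -4.473 -5.312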